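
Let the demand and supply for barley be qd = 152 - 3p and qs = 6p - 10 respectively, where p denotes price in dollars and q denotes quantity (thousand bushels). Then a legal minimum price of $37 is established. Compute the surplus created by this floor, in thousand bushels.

171

In a free market, 152 - 3p = 6p - 10 gives the equilibrium p* = 18, q* = 98.
The floor of 37 is above the equilibrium price 18, so it binds.
At p = 37: qd = 152 - 3·37 = 41 and qs = 6·37 - 10 = 212.
Surplus = qs - qd = 212 - 41 = 171.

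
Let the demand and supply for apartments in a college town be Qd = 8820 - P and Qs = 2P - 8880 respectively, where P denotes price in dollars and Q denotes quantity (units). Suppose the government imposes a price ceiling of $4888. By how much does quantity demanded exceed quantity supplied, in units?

3036

Without the control the market clears where 8820 - P = 2P - 8880, i.e. P* = 5900 and Q* = 2920.
The ceiling of 4888 is below the equilibrium price 5900, so it binds.
At P = 4888: Qd = 8820 - 4888 = 3932 and Qs = 2·4888 - 8880 = 896.
Shortage = Qd - Qs = 3932 - 896 = 3036.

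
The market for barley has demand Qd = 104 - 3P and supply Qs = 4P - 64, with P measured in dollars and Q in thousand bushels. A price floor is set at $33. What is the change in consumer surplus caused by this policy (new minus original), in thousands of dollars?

Without the control the market clears where 104 - 3P = 4P - 64, i.e. P* = 24 and Q* = 32.
Because the floor (33) lies above the market-clearing price, it is binding.
At P = 33: Qd = 104 - 3·33 = 5 and Qs = 4·33 - 64 = 68.
Consumer surplus without the control is ½ · (104/3 - 24) · 32 = 512/3.
With the floor, consumers buy 5 units at 33, so CS = ½ · (104/3 - 33) · 5 = 25/6.
Change in consumer surplus = 25/6 - 512/3 = -166.5.

-166.5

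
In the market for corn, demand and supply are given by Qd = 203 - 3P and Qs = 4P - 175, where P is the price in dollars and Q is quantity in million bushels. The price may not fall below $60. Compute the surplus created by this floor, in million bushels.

In a free market, 203 - 3P = 4P - 175 gives the equilibrium P* = 54, Q* = 41.
The floor of 60 is above the equilibrium price 54, so it binds.
At P = 60: Qd = 203 - 3·60 = 23 and Qs = 4·60 - 175 = 65.
Surplus = Qs - Qd = 65 - 23 = 42.

42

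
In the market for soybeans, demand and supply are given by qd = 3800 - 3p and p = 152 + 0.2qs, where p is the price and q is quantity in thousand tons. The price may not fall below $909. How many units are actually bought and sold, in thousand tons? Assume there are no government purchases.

1073

Rearranging supply gives qs = 5p - 760. Equilibrium: 3800 - 3p = 5p - 760, so 4560 = 8p and p* = 570, q* = 2090.
The floor of 909 is above the equilibrium price 570, so it binds.
At p = 909: qd = 3800 - 3·909 = 1073 and qs = 5·909 - 760 = 3785.
The quantity actually transacted is the short side, demand: 1073.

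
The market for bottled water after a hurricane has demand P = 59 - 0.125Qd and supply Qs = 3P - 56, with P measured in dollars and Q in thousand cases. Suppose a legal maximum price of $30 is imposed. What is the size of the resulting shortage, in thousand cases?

Rearranging demand gives Qd = 472 - 8P. Setting quantity demanded equal to quantity supplied, 472 - 8P = 3P - 56, gives P* = 48 and Q* = 88.
Since 30 < 48, the ceiling is binding.
At P = 30: Qd = 472 - 8·30 = 232 and Qs = 3·30 - 56 = 34.
Shortage = Qd - Qs = 232 - 34 = 198.

198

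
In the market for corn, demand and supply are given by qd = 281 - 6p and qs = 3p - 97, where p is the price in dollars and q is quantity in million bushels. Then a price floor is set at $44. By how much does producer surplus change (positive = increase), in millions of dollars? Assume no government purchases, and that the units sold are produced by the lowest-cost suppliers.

In a free market, 281 - 6p = 3p - 97 gives the equilibrium p* = 42, q* = 29.
Because the floor (44) lies above the market-clearing price, it is binding.
At p = 44: qd = 281 - 6·44 = 17 and qs = 3·44 - 97 = 35.
Producer surplus without the control is ½ · (42 - 97/3) · 29 = 841/6.
With the floor, 17 units are sold at 44. The supply price at q = 17 is 38, so PS = ½ · [(44 - 97/3) + (44 - 38)] · 17 = 901/6.
Change in producer surplus = 901/6 - 841/6 = 10.

10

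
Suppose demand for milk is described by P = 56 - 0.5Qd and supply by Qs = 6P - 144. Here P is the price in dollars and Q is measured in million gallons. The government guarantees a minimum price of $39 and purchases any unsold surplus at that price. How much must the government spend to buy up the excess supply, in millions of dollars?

Rearranging demand gives Qd = 112 - 2P. Without the control the market clears where 112 - 2P = 6P - 144, i.e. P* = 32 and Q* = 48.
Because the floor (39) lies above the market-clearing price, it is binding.
At P = 39: Qd = 112 - 2·39 = 34 and Qs = 6·39 - 144 = 90.
Surplus = Qs - Qd = 56.
Government expenditure = surplus × support price = 56 × 39 = 2184.

2184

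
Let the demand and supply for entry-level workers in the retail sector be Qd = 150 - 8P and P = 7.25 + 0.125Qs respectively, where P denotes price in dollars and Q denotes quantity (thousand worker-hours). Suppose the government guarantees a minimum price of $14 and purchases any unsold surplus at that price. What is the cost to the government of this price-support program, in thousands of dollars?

224

Rearranging supply gives Qs = 8P - 58. Equilibrium: 150 - 8P = 8P - 58, so 208 = 16P and P* = 13, Q* = 46.
Since 14 > 13, the floor is binding.
At P = 14: Qd = 150 - 8·14 = 38 and Qs = 8·14 - 58 = 54.
Surplus = Qs - Qd = 16.
Government expenditure = surplus × support price = 16 × 14 = 224.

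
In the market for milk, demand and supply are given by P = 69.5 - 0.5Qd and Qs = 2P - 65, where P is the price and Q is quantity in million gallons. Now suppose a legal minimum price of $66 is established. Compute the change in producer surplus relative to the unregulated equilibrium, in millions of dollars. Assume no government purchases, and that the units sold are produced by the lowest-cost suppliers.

-120

Rearranging demand gives Qd = 139 - 2P. In a free market, 139 - 2P = 2P - 65 gives the equilibrium P* = 51, Q* = 37.
The floor of 66 is above the equilibrium price 51, so it binds.
At P = 66: Qd = 139 - 2·66 = 7 and Qs = 2·66 - 65 = 67.
Producer surplus without the control is ½ · (51 - 32.5) · 37 = 342.25.
With the floor, 7 units are sold at 66. The supply price at Q = 7 is 36, so PS = ½ · [(66 - 32.5) + (66 - 36)] · 7 = 222.25.
Change in producer surplus = 222.25 - 342.25 = -120.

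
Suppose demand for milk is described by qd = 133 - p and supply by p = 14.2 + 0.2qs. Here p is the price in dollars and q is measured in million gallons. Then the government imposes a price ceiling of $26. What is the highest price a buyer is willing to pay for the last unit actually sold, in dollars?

74

Rearranging supply gives qs = 5p - 71. Equilibrium: 133 - p = 5p - 71, so 204 = 6p and p* = 34, q* = 99.
Since 26 < 34, the ceiling is binding.
At p = 26: qd = 133 - 26 = 107 and qs = 5·26 - 71 = 59.
Only 59 units reach the market. On the demand curve, the marginal buyer's willingness to pay at q = 59 is (133 - 59) = 74.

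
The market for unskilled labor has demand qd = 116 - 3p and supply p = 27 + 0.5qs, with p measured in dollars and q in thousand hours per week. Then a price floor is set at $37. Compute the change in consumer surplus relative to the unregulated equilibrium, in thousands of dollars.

Rearranging supply gives qs = 2p - 54. Setting quantity demanded equal to quantity supplied, 116 - 3p = 2p - 54, gives p* = 34 and q* = 14.
Because the floor (37) lies above the market-clearing price, it is binding.
At p = 37: qd = 116 - 3·37 = 5 and qs = 2·37 - 54 = 20.
Consumer surplus without the control is ½ · (116/3 - 34) · 14 = 98/3.
With the floor, consumers buy 5 units at 37, so CS = ½ · (116/3 - 37) · 5 = 25/6.
Change in consumer surplus = 25/6 - 98/3 = -28.5.

-28.5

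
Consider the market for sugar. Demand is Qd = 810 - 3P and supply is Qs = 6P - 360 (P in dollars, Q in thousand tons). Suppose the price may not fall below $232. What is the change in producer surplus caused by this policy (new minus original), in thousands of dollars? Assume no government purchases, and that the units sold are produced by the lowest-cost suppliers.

3825

Setting quantity demanded equal to quantity supplied, 810 - 3P = 6P - 360, gives P* = 130 and Q* = 420.
Since 232 > 130, the floor is binding.
At P = 232: Qd = 810 - 3·232 = 114 and Qs = 6·232 - 360 = 1032.
Producer surplus without the control is ½ · (130 - 60) · 420 = 14700.
With the floor, 114 units are sold at 232. The supply price at Q = 114 is 79, so PS = ½ · [(232 - 60) + (232 - 79)] · 114 = 18525.
Change in producer surplus = 18525 - 14700 = 3825.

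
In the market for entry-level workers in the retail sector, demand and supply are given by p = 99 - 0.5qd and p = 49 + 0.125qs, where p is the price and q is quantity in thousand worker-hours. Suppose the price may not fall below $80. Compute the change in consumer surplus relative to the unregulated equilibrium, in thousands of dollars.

-1239

Rearranging demand gives qd = 198 - 2p; rearranging supply gives qs = 8p - 392. In a free market, 198 - 2p = 8p - 392 gives the equilibrium p* = 59, q* = 80.
Since 80 > 59, the floor is binding.
At p = 80: qd = 198 - 2·80 = 38 and qs = 8·80 - 392 = 248.
Consumer surplus without the control is ½ · (99 - 59) · 80 = 1600.
With the floor, consumers buy 38 units at 80, so CS = ½ · (99 - 80) · 38 = 361.
Change in consumer surplus = 361 - 1600 = -1239.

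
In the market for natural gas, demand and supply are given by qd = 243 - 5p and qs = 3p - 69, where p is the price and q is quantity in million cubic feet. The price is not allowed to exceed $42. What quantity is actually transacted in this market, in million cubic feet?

In a free market, 243 - 5p = 3p - 69 gives the equilibrium p* = 39, q* = 48.
The ceiling of 42 is above the equilibrium price 39, so it is not binding; the market clears at p* = 39, q* = 48.

48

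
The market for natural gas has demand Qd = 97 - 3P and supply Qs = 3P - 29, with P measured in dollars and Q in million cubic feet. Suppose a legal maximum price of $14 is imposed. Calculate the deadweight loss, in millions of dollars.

Setting quantity demanded equal to quantity supplied, 97 - 3P = 3P - 29, gives P* = 21 and Q* = 34.
The ceiling of 14 is below the equilibrium price 21, so it binds.
At P = 14: Qd = 97 - 3·14 = 55 and Qs = 3·14 - 29 = 13.
Quantity traded falls to 13. At Q = 13 the demand price is (97 - 13)/3 = 28 and the supply price is (29 + 13)/3 = 14.
Deadweight loss = ½ · (28 - 14) · (34 - 13) = ½ · 14 · 21 = 147.

147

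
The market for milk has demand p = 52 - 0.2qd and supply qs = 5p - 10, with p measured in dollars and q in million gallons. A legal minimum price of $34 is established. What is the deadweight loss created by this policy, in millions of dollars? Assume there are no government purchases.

Rearranging demand gives qd = 260 - 5p. In a free market, 260 - 5p = 5p - 10 gives the equilibrium p* = 27, q* = 125.
Because the floor (34) lies above the market-clearing price, it is binding.
At p = 34: qd = 260 - 5·34 = 90 and qs = 5·34 - 10 = 160.
Quantity traded falls to 90. At q = 90 the demand price is (260 - 90)/5 = 34 and the supply price is (10 + 90)/5 = 20.
Deadweight loss = ½ · (34 - 20) · (125 - 90) = ½ · 14 · 35 = 245.

245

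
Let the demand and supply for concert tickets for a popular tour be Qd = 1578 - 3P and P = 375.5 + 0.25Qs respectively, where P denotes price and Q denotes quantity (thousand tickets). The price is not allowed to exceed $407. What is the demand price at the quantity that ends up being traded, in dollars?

484

Rearranging supply gives Qs = 4P - 1502. Equilibrium: 1578 - 3P = 4P - 1502, so 3080 = 7P and P* = 440, Q* = 258.
Since 407 < 440, the ceiling is binding.
At P = 407: Qd = 1578 - 3·407 = 357 and Qs = 4·407 - 1502 = 126.
Only 126 units reach the market. On the demand curve, the marginal buyer's willingness to pay at Q = 126 is (1578 - 126)/3 = 484.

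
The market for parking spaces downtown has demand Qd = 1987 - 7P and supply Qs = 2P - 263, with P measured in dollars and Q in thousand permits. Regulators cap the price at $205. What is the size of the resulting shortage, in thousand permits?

Setting quantity demanded equal to quantity supplied, 1987 - 7P = 2P - 263, gives P* = 250 and Q* = 237.
Because the ceiling (205) lies below the market-clearing price, it is binding.
At P = 205: Qd = 1987 - 7·205 = 552 and Qs = 2·205 - 263 = 147.
Shortage = Qd - Qs = 552 - 147 = 405.

405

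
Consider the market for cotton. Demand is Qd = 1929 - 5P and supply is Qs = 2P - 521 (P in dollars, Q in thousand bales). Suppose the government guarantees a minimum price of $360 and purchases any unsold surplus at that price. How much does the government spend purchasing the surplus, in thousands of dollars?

25200

Without the control the market clears where 1929 - 5P = 2P - 521, i.e. P* = 350 and Q* = 179.
Because the floor (360) lies above the market-clearing price, it is binding.
At P = 360: Qd = 1929 - 5·360 = 129 and Qs = 2·360 - 521 = 199.
Surplus = Qs - Qd = 70.
Government expenditure = surplus × support price = 70 × 360 = 25200.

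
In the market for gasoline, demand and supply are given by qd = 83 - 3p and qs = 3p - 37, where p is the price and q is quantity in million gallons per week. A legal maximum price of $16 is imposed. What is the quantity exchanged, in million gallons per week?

11

Setting quantity demanded equal to quantity supplied, 83 - 3p = 3p - 37, gives p* = 20 and q* = 23.
The ceiling of 16 is below the equilibrium price 20, so it binds.
At p = 16: qd = 83 - 3·16 = 35 and qs = 3·16 - 37 = 11.
The quantity actually transacted is the short side, supply: 11.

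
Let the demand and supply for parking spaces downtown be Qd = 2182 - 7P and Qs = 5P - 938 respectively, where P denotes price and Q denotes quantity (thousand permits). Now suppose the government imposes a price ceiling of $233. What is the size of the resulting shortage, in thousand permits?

Equilibrium: 2182 - 7P = 5P - 938, so 3120 = 12P and P* = 260, Q* = 362.
Since 233 < 260, the ceiling is binding.
At P = 233: Qd = 2182 - 7·233 = 551 and Qs = 5·233 - 938 = 227.
Shortage = Qd - Qs = 551 - 227 = 324.

324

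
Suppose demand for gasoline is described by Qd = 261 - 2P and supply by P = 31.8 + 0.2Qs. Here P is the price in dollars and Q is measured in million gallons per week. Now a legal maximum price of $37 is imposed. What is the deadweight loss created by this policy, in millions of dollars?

Rearranging supply gives Qs = 5P - 159. In a free market, 261 - 2P = 5P - 159 gives the equilibrium P* = 60, Q* = 141.
The ceiling of 37 is below the equilibrium price 60, so it binds.
At P = 37: Qd = 261 - 2·37 = 187 and Qs = 5·37 - 159 = 26.
Quantity traded falls to 26. At Q = 26 the demand price is (261 - 26)/2 = 117.5 and the supply price is (159 + 26)/5 = 37.
Deadweight loss = ½ · (117.5 - 37) · (141 - 26) = ½ · 80.5 · 115 = 4628.75.

4628.75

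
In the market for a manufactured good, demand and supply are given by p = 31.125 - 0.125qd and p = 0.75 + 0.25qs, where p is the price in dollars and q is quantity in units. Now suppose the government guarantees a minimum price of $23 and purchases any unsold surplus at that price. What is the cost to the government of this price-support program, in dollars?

Rearranging demand gives qd = 249 - 8p; rearranging supply gives qs = 4p - 3. Without the control the market clears where 249 - 8p = 4p - 3, i.e. p* = 21 and q* = 81.
Since 23 > 21, the floor is binding.
At p = 23: qd = 249 - 8·23 = 65 and qs = 4·23 - 3 = 89.
Surplus = qs - qd = 24.
Government expenditure = surplus × support price = 24 × 23 = 552.

552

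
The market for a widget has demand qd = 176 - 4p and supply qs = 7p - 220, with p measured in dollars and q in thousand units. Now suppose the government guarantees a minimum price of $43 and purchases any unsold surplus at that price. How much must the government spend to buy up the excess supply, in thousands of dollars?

3311

Setting quantity demanded equal to quantity supplied, 176 - 4p = 7p - 220, gives p* = 36 and q* = 32.
Because the floor (43) lies above the market-clearing price, it is binding.
At p = 43: qd = 176 - 4·43 = 4 and qs = 7·43 - 220 = 81.
Surplus = qs - qd = 77.
Government expenditure = surplus × support price = 77 × 43 = 3311.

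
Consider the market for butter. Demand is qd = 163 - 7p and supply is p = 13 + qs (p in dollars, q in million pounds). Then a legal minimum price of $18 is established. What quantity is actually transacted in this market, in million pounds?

Rearranging supply gives qs = p - 13. Equilibrium: 163 - 7p = p - 13, so 176 = 8p and p* = 22, q* = 9.
Since 18 is below p* = 22, the floor does not bind and the free-market outcome prevails.

9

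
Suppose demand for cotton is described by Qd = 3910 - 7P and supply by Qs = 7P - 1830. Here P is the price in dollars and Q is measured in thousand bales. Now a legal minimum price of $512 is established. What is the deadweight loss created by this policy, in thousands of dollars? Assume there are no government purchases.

Setting quantity demanded equal to quantity supplied, 3910 - 7P = 7P - 1830, gives P* = 410 and Q* = 1040.
Because the floor (512) lies above the market-clearing price, it is binding.
At P = 512: Qd = 3910 - 7·512 = 326 and Qs = 7·512 - 1830 = 1754.
Quantity traded falls to 326. At Q = 326 the demand price is (3910 - 326)/7 = 512 and the supply price is (1830 + 326)/7 = 308.
Deadweight loss = ½ · (512 - 308) · (1040 - 326) = ½ · 204 · 714 = 72828.

72828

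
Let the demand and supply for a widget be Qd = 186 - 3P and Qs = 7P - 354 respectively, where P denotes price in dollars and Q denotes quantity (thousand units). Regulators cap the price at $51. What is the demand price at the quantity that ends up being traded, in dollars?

61

Setting quantity demanded equal to quantity supplied, 186 - 3P = 7P - 354, gives P* = 54 and Q* = 24.
Since 51 < 54, the ceiling is binding.
At P = 51: Qd = 186 - 3·51 = 33 and Qs = 7·51 - 354 = 3.
Only 3 units reach the market. On the demand curve, the marginal buyer's willingness to pay at Q = 3 is (186 - 3)/3 = 61.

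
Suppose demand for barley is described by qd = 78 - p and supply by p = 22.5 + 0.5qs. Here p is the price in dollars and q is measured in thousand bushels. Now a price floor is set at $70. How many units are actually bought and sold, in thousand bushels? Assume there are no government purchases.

Rearranging supply gives qs = 2p - 45. Equilibrium: 78 - p = 2p - 45, so 123 = 3p and p* = 41, q* = 37.
Since 70 > 41, the floor is binding.
At p = 70: qd = 78 - 70 = 8 and qs = 2·70 - 45 = 95.
The quantity actually transacted is the short side, demand: 8.

8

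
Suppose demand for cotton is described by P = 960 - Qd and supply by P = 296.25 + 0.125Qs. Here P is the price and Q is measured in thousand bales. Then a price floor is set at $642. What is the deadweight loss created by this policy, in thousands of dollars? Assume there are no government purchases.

Rearranging demand gives Qd = 960 - P; rearranging supply gives Qs = 8P - 2370. Setting quantity demanded equal to quantity supplied, 960 - P = 8P - 2370, gives P* = 370 and Q* = 590.
Since 642 > 370, the floor is binding.
At P = 642: Qd = 960 - 642 = 318 and Qs = 8·642 - 2370 = 2766.
Quantity traded falls to 318. At Q = 318 the demand price is 960 - 318 = 642 and the supply price is (2370 + 318)/8 = 336.
Deadweight loss = ½ · (642 - 336) · (590 - 318) = ½ · 306 · 272 = 41616.

41616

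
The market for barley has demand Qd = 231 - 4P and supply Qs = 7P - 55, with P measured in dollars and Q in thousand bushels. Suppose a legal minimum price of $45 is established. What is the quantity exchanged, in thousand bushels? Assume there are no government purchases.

Equilibrium: 231 - 4P = 7P - 55, so 286 = 11P and P* = 26, Q* = 127.
Because the floor (45) lies above the market-clearing price, it is binding.
At P = 45: Qd = 231 - 4·45 = 51 and Qs = 7·45 - 55 = 260.
The quantity actually transacted is the short side, demand: 51.

51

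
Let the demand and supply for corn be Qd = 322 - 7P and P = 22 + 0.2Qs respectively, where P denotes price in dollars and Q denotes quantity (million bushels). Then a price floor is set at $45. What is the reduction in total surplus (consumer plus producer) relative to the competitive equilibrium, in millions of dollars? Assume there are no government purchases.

Rearranging supply gives Qs = 5P - 110. In a free market, 322 - 7P = 5P - 110 gives the equilibrium P* = 36, Q* = 70.
Since 45 > 36, the floor is binding.
At P = 45: Qd = 322 - 7·45 = 7 and Qs = 5·45 - 110 = 115.
Quantity traded falls to 7. At Q = 7 the demand price is (322 - 7)/7 = 45 and the supply price is (110 + 7)/5 = 23.4.
Deadweight loss = ½ · (45 - 23.4) · (70 - 7) = ½ · 21.6 · 63 = 680.4.

680.4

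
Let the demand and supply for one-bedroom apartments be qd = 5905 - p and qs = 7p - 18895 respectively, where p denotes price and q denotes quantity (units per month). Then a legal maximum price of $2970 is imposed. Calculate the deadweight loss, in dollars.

473200

Equilibrium: 5905 - p = 7p - 18895, so 24800 = 8p and p* = 3100, q* = 2805.
Because the ceiling (2970) lies below the market-clearing price, it is binding.
At p = 2970: qd = 5905 - 2970 = 2935 and qs = 7·2970 - 18895 = 1895.
Quantity traded falls to 1895. At q = 1895 the demand price is 5905 - 1895 = 4010 and the supply price is (18895 + 1895)/7 = 2970.
Deadweight loss = ½ · (4010 - 2970) · (2805 - 1895) = ½ · 1040 · 910 = 473200.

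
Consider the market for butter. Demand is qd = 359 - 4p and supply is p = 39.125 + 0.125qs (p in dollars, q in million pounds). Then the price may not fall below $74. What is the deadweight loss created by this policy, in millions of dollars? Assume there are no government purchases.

972

Rearranging supply gives qs = 8p - 313. In a free market, 359 - 4p = 8p - 313 gives the equilibrium p* = 56, q* = 135.
The floor of 74 is above the equilibrium price 56, so it binds.
At p = 74: qd = 359 - 4·74 = 63 and qs = 8·74 - 313 = 279.
Quantity traded falls to 63. At q = 63 the demand price is (359 - 63)/4 = 74 and the supply price is (313 + 63)/8 = 47.
Deadweight loss = ½ · (74 - 47) · (135 - 63) = ½ · 27 · 72 = 972.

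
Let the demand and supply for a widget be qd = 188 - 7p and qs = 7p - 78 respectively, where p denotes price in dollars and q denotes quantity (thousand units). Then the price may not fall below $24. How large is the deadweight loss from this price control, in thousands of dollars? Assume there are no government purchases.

In a free market, 188 - 7p = 7p - 78 gives the equilibrium p* = 19, q* = 55.
Since 24 > 19, the floor is binding.
At p = 24: qd = 188 - 7·24 = 20 and qs = 7·24 - 78 = 90.
Quantity traded falls to 20. At q = 20 the demand price is (188 - 20)/7 = 24 and the supply price is (78 + 20)/7 = 14.
Deadweight loss = ½ · (24 - 14) · (55 - 20) = ½ · 10 · 35 = 175.

175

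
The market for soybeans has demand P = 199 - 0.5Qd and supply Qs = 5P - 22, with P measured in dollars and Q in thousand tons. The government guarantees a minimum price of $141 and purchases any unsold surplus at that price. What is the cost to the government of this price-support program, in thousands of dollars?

79947

Rearranging demand gives Qd = 398 - 2P. Equilibrium: 398 - 2P = 5P - 22, so 420 = 7P and P* = 60, Q* = 278.
Since 141 > 60, the floor is binding.
At P = 141: Qd = 398 - 2·141 = 116 and Qs = 5·141 - 22 = 683.
Surplus = Qs - Qd = 567.
Government expenditure = surplus × support price = 567 × 141 = 79947.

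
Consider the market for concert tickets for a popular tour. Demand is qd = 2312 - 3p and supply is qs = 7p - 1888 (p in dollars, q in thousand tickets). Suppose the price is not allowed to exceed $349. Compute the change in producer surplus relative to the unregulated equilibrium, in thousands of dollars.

-57048.5

Equilibrium: 2312 - 3p = 7p - 1888, so 4200 = 10p and p* = 420, q* = 1052.
Because the ceiling (349) lies below the market-clearing price, it is binding.
At p = 349: qd = 2312 - 3·349 = 1265 and qs = 7·349 - 1888 = 555.
Producer surplus without the control is ½ · (420 - 1888/7) · 1052 = 553352/7.
With the ceiling, producers sell 555 units at 349, so PS = ½ · (349 - 1888/7) · 555 = 308025/14.
Change in producer surplus = 308025/14 - 553352/7 = -57048.5.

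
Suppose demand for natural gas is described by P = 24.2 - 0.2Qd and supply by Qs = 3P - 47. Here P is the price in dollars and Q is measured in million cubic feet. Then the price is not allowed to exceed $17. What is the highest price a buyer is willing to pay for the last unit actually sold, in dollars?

23.4

Rearranging demand gives Qd = 121 - 5P. Equilibrium: 121 - 5P = 3P - 47, so 168 = 8P and P* = 21, Q* = 16.
The ceiling of 17 is below the equilibrium price 21, so it binds.
At P = 17: Qd = 121 - 5·17 = 36 and Qs = 3·17 - 47 = 4.
Only 4 units reach the market. On the demand curve, the marginal buyer's willingness to pay at Q = 4 is (121 - 4)/5 = 23.4.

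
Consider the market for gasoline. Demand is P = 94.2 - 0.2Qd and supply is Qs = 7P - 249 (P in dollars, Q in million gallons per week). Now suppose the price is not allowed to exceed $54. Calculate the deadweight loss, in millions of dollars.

Rearranging demand gives Qd = 471 - 5P. In a free market, 471 - 5P = 7P - 249 gives the equilibrium P* = 60, Q* = 171.
Because the ceiling (54) lies below the market-clearing price, it is binding.
At P = 54: Qd = 471 - 5·54 = 201 and Qs = 7·54 - 249 = 129.
Quantity traded falls to 129. At Q = 129 the demand price is (471 - 129)/5 = 68.4 and the supply price is (249 + 129)/7 = 54.
Deadweight loss = ½ · (68.4 - 54) · (171 - 129) = ½ · 14.4 · 42 = 302.4.

302.4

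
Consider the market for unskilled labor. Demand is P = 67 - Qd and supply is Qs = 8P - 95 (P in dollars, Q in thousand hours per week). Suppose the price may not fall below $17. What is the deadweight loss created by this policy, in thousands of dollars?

Rearranging demand gives Qd = 67 - P. Without the control the market clears where 67 - P = 8P - 95, i.e. P* = 18 and Q* = 49.
The floor of 17 is below the equilibrium price 18, so it is not binding; the market clears at P* = 18, Q* = 49.
Since the control does not bind, no trades are prevented and deadweight loss is zero.

0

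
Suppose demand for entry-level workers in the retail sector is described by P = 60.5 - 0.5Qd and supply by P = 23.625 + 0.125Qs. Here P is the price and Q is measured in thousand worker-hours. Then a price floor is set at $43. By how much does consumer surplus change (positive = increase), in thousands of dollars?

-564

Rearranging demand gives Qd = 121 - 2P; rearranging supply gives Qs = 8P - 189. Without the control the market clears where 121 - 2P = 8P - 189, i.e. P* = 31 and Q* = 59.
The floor of 43 is above the equilibrium price 31, so it binds.
At P = 43: Qd = 121 - 2·43 = 35 and Qs = 8·43 - 189 = 155.
Consumer surplus without the control is ½ · (60.5 - 31) · 59 = 870.25.
With the floor, consumers buy 35 units at 43, so CS = ½ · (60.5 - 43) · 35 = 306.25.
Change in consumer surplus = 306.25 - 870.25 = -564.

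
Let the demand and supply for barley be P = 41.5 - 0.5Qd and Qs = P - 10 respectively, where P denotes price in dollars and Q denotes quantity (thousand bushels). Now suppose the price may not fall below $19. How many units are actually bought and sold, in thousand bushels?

21

Rearranging demand gives Qd = 83 - 2P. Without the control the market clears where 83 - 2P = P - 10, i.e. P* = 31 and Q* = 21.
The floor of 19 is below the equilibrium price 31, so it is not binding; the market clears at P* = 31, Q* = 21.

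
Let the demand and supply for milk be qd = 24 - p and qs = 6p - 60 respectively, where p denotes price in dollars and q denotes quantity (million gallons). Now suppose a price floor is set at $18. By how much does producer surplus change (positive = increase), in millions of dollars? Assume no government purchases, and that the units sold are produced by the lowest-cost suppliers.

33

Without the control the market clears where 24 - p = 6p - 60, i.e. p* = 12 and q* = 12.
Since 18 > 12, the floor is binding.
At p = 18: qd = 24 - 18 = 6 and qs = 6·18 - 60 = 48.
Producer surplus without the control is ½ · (12 - 10) · 12 = 12.
With the floor, 6 units are sold at 18. The supply price at q = 6 is 11, so PS = ½ · [(18 - 10) + (18 - 11)] · 6 = 45.
Change in producer surplus = 45 - 12 = 33.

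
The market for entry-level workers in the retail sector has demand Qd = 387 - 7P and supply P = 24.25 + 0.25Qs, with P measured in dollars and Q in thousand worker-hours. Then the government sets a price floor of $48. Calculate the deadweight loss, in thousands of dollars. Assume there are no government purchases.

154

Rearranging supply gives Qs = 4P - 97. In a free market, 387 - 7P = 4P - 97 gives the equilibrium P* = 44, Q* = 79.
Because the floor (48) lies above the market-clearing price, it is binding.
At P = 48: Qd = 387 - 7·48 = 51 and Qs = 4·48 - 97 = 95.
Quantity traded falls to 51. At Q = 51 the demand price is (387 - 51)/7 = 48 and the supply price is (97 + 51)/4 = 37.
Deadweight loss = ½ · (48 - 37) · (79 - 51) = ½ · 11 · 28 = 154.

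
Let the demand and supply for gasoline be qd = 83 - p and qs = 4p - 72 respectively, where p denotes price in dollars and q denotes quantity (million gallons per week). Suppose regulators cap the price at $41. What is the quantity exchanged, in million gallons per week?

Without the control the market clears where 83 - p = 4p - 72, i.e. p* = 31 and q* = 52.
The ceiling of 41 is above the equilibrium price 31, so it is not binding; the market clears at p* = 31, q* = 52.

52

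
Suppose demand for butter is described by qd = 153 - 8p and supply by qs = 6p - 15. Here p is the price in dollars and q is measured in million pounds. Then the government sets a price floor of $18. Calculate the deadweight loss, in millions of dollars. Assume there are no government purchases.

Without the control the market clears where 153 - 8p = 6p - 15, i.e. p* = 12 and q* = 57.
Because the floor (18) lies above the market-clearing price, it is binding.
At p = 18: qd = 153 - 8·18 = 9 and qs = 6·18 - 15 = 93.
Quantity traded falls to 9. At q = 9 the demand price is (153 - 9)/8 = 18 and the supply price is (15 + 9)/6 = 4.
Deadweight loss = ½ · (18 - 4) · (57 - 9) = ½ · 14 · 48 = 336.

336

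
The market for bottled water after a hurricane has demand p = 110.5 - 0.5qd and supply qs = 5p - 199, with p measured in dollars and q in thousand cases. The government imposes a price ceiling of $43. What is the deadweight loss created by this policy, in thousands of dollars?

2528.75

Rearranging demand gives qd = 221 - 2p. Equilibrium: 221 - 2p = 5p - 199, so 420 = 7p and p* = 60, q* = 101.
The ceiling of 43 is below the equilibrium price 60, so it binds.
At p = 43: qd = 221 - 2·43 = 135 and qs = 5·43 - 199 = 16.
Quantity traded falls to 16. At q = 16 the demand price is (221 - 16)/2 = 102.5 and the supply price is (199 + 16)/5 = 43.
Deadweight loss = ½ · (102.5 - 43) · (101 - 16) = ½ · 59.5 · 85 = 2528.75.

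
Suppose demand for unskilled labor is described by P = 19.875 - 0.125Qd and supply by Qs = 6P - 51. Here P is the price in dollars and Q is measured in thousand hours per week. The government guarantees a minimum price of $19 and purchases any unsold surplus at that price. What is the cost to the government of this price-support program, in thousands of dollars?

1064

Rearranging demand gives Qd = 159 - 8P. Setting quantity demanded equal to quantity supplied, 159 - 8P = 6P - 51, gives P* = 15 and Q* = 39.
The floor of 19 is above the equilibrium price 15, so it binds.
At P = 19: Qd = 159 - 8·19 = 7 and Qs = 6·19 - 51 = 63.
Surplus = Qs - Qd = 56.
Government expenditure = surplus × support price = 56 × 19 = 1064.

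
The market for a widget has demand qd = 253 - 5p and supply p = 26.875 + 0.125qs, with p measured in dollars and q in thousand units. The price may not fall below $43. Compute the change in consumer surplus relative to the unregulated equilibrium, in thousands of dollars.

Rearranging supply gives qs = 8p - 215. Without the control the market clears where 253 - 5p = 8p - 215, i.e. p* = 36 and q* = 73.
Because the floor (43) lies above the market-clearing price, it is binding.
At p = 43: qd = 253 - 5·43 = 38 and qs = 8·43 - 215 = 129.
Consumer surplus without the control is ½ · (50.6 - 36) · 73 = 532.9.
With the floor, consumers buy 38 units at 43, so CS = ½ · (50.6 - 43) · 38 = 144.4.
Change in consumer surplus = 144.4 - 532.9 = -388.5.

-388.5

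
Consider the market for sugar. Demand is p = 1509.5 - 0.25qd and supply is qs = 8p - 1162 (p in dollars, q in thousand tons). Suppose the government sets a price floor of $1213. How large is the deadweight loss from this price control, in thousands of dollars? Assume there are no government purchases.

Rearranging demand gives qd = 6038 - 4p. Setting quantity demanded equal to quantity supplied, 6038 - 4p = 8p - 1162, gives p* = 600 and q* = 3638.
The floor of 1213 is above the equilibrium price 600, so it binds.
At p = 1213: qd = 6038 - 4·1213 = 1186 and qs = 8·1213 - 1162 = 8542.
Quantity traded falls to 1186. At q = 1186 the demand price is (6038 - 1186)/4 = 1213 and the supply price is (1162 + 1186)/8 = 293.5.
Deadweight loss = ½ · (1213 - 293.5) · (3638 - 1186) = ½ · 919.5 · 2452 = 1127307.

1127307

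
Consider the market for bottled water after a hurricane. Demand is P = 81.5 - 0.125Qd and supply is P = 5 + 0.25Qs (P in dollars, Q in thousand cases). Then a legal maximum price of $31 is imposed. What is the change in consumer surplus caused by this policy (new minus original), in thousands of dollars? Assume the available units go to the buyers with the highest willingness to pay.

Rearranging demand gives Qd = 652 - 8P; rearranging supply gives Qs = 4P - 20. Without the control the market clears where 652 - 8P = 4P - 20, i.e. P* = 56 and Q* = 204.
Because the ceiling (31) lies below the market-clearing price, it is binding.
At P = 31: Qd = 652 - 8·31 = 404 and Qs = 4·31 - 20 = 104.
Consumer surplus without the control is ½ · (81.5 - 56) · 204 = 2601.
With the ceiling, 104 units are sold at 31 (assume they go to the highest-value buyers). The demand price at Q = 104 is 68.5, so CS = ½ · [(81.5 - 31) + (68.5 - 31)] · 104 = 4576.
Change in consumer surplus = 4576 - 2601 = 1975.

1975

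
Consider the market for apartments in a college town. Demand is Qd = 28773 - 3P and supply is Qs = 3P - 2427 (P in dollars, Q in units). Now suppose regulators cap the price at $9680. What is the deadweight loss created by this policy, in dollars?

0

Without the control the market clears where 28773 - 3P = 3P - 2427, i.e. P* = 5200 and Q* = 13173.
The ceiling of 9680 is above the equilibrium price 5200, so it is not binding; the market clears at P* = 5200, Q* = 13173.
Since the control does not bind, no trades are prevented and deadweight loss is zero.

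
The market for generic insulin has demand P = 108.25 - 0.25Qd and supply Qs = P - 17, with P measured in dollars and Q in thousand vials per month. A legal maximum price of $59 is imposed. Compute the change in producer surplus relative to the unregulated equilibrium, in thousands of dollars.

-1782.5

Rearranging demand gives Qd = 433 - 4P. Without the control the market clears where 433 - 4P = P - 17, i.e. P* = 90 and Q* = 73.
The ceiling of 59 is below the equilibrium price 90, so it binds.
At P = 59: Qd = 433 - 4·59 = 197 and Qs = 59 - 17 = 42.
Producer surplus without the control is ½ · (90 - 17) · 73 = 2664.5.
With the ceiling, producers sell 42 units at 59, so PS = ½ · (59 - 17) · 42 = 882.
Change in producer surplus = 882 - 2664.5 = -1782.5.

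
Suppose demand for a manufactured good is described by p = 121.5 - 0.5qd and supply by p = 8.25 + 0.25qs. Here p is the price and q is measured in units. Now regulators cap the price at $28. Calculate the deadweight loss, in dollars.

Rearranging demand gives qd = 243 - 2p; rearranging supply gives qs = 4p - 33. Setting quantity demanded equal to quantity supplied, 243 - 2p = 4p - 33, gives p* = 46 and q* = 151.
The ceiling of 28 is below the equilibrium price 46, so it binds.
At p = 28: qd = 243 - 2·28 = 187 and qs = 4·28 - 33 = 79.
Quantity traded falls to 79. At q = 79 the demand price is (243 - 79)/2 = 82 and the supply price is (33 + 79)/4 = 28.
Deadweight loss = ½ · (82 - 28) · (151 - 79) = ½ · 54 · 72 = 1944.

1944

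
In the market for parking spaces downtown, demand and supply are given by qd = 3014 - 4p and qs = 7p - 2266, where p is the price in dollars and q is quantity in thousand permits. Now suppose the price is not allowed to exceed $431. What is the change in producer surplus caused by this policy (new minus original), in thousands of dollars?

In a free market, 3014 - 4p = 7p - 2266 gives the equilibrium p* = 480, q* = 1094.
The ceiling of 431 is below the equilibrium price 480, so it binds.
At p = 431: qd = 3014 - 4·431 = 1290 and qs = 7·431 - 2266 = 751.
Producer surplus without the control is ½ · (480 - 2266/7) · 1094 = 598418/7.
With the ceiling, producers sell 751 units at 431, so PS = ½ · (431 - 2266/7) · 751 = 564001/14.
Change in producer surplus = 564001/14 - 598418/7 = -45202.5.

-45202.5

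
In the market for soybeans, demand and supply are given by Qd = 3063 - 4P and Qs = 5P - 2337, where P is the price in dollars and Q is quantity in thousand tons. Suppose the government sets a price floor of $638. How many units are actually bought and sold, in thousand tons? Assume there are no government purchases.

In a free market, 3063 - 4P = 5P - 2337 gives the equilibrium P* = 600, Q* = 663.
Because the floor (638) lies above the market-clearing price, it is binding.
At P = 638: Qd = 3063 - 4·638 = 511 and Qs = 5·638 - 2337 = 853.
The quantity actually transacted is the short side, demand: 511.

511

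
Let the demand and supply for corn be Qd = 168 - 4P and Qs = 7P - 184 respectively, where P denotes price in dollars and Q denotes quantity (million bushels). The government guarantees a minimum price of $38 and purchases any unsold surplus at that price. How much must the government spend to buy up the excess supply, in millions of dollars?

Without the control the market clears where 168 - 4P = 7P - 184, i.e. P* = 32 and Q* = 40.
The floor of 38 is above the equilibrium price 32, so it binds.
At P = 38: Qd = 168 - 4·38 = 16 and Qs = 7·38 - 184 = 82.
Surplus = Qs - Qd = 66.
Government expenditure = surplus × support price = 66 × 38 = 2508.

2508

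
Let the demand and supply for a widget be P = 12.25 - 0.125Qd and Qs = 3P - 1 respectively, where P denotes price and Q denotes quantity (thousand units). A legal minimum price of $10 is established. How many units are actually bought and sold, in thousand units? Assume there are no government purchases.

Rearranging demand gives Qd = 98 - 8P. Equilibrium: 98 - 8P = 3P - 1, so 99 = 11P and P* = 9, Q* = 26.
Because the floor (10) lies above the market-clearing price, it is binding.
At P = 10: Qd = 98 - 8·10 = 18 and Qs = 3·10 - 1 = 29.
The quantity actually transacted is the short side, demand: 18.

18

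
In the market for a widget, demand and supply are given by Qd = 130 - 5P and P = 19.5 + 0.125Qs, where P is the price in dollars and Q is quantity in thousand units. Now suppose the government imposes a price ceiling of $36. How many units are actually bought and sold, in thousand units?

20

Rearranging supply gives Qs = 8P - 156. Setting quantity demanded equal to quantity supplied, 130 - 5P = 8P - 156, gives P* = 22 and Q* = 20.
The ceiling of 36 is above the equilibrium price 22, so it is not binding; the market clears at P* = 22, Q* = 20.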